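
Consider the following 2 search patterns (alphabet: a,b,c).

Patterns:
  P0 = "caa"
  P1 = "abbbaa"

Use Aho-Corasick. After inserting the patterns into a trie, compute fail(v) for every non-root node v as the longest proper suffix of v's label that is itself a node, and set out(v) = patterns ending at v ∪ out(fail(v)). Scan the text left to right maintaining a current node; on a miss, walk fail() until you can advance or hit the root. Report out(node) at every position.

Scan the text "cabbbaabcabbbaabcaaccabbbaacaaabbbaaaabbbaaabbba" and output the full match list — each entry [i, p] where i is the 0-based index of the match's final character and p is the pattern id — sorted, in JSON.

Construct AC machine:
Trie (insert patterns):
  0='ε' goto a→4 c→1
  1='c' goto a→2
  2='ca' goto a→3
  3='caa' goto ·  [P0 ends]
  4='a' goto b→5
  5='ab' goto b→6
  6='abb' goto b→7
  7='abbb' goto a→8
  8='abbba' goto a→9
  9='abbbaa' goto ·  [P1 ends]

Failure links (BFS by depth):
  fail(1) 'c': from fail(0)=0 chase 'c': 0 ⇒ 0;  out=∅∪out(0)=∅
  fail(4) 'a': from fail(0)=0 chase 'a': 0 ⇒ 0;  out=∅∪out(0)=∅
  fail(2) 'ca': from fail(1)=0 chase 'a': 0 ⇒ 4;  out=∅∪out(4)=∅
  fail(5) 'ab': from fail(4)=0 chase 'b': 0 ⇒ 0;  out=∅∪out(0)=∅
  fail(3) 'caa': from fail(2)=4 chase 'a': 4→0 ⇒ 4;  out={0}∪out(4)={0}
  fail(6) 'abb': from fail(5)=0 chase 'b': 0 ⇒ 0;  out=∅∪out(0)=∅
  fail(7) 'abbb': from fail(6)=0 chase 'b': 0 ⇒ 0;  out=∅∪out(0)=∅
  fail(8) 'abbba': from fail(7)=0 chase 'a': 0 ⇒ 4;  out=∅∪out(4)=∅
  fail(9) 'abbbaa': from fail(8)=4 chase 'a': 4→0 ⇒ 4;  out={1}∪out(4)={1}

Scan:
[0] read 'c'  n0⇒n1
[1] read 'a'  n1⇒n2
[2] read 'b'  n2⇒n5 ·f
[3] read 'b'  n5⇒n6
[4] read 'b'  n6⇒n7
[5] read 'a'  n7⇒n8
[6] read 'a'  n8⇒n9  → match P1@[1:6]
[7] read 'b'  n9⇒n5 ·f
[8] read 'c'  n5⇒n1 ·f
[9] read 'a'  n1⇒n2
[10] read 'b'  n2⇒n5 ·f
[11] read 'b'  n5⇒n6
[12] read 'b'  n6⇒n7
[13] read 'a'  n7⇒n8
[14] read 'a'  n8⇒n9  → match P1@[9:14]
[15] read 'b'  n9⇒n5 ·f
[16] read 'c'  n5⇒n1 ·f
[17] read 'a'  n1⇒n2
[18] read 'a'  n2⇒n3  → match P0@[16:18]
[19] read 'c'  n3⇒n1 ·f
[20] read 'c'  n1⇒n1 ·f
[21] read 'a'  n1⇒n2
[22] read 'b'  n2⇒n5 ·f
[23] read 'b'  n5⇒n6
[24] read 'b'  n6⇒n7
[25] read 'a'  n7⇒n8
[26] read 'a'  n8⇒n9  → match P1@[21:26]
[27] read 'c'  n9⇒n1 ·f
[28] read 'a'  n1⇒n2
[29] read 'a'  n2⇒n3  → match P0@[27:29]
[30] read 'a'  n3⇒n4 ·f
[31] read 'b'  n4⇒n5
[32] read 'b'  n5⇒n6
[33] read 'b'  n6⇒n7
[34] read 'a'  n7⇒n8
[35] read 'a'  n8⇒n9  → match P1@[30:35]
[36] read 'a'  n9⇒n4 ·f
[37] read 'a'  n4⇒n4 ·f
[38] read 'b'  n4⇒n5
[39] read 'b'  n5⇒n6
[40] read 'b'  n6⇒n7
[41] read 'a'  n7⇒n8
[42] read 'a'  n8⇒n9  → match P1@[37:42]
[43] read 'a'  n9⇒n4 ·f
[44] read 'b'  n4⇒n5
[45] read 'b'  n5⇒n6
[46] read 'b'  n6⇒n7
[47] read 'a'  n7⇒n8

Matches: [[6,1],[14,1],[18,0],[26,1],[29,0],[35,1],[42,1]]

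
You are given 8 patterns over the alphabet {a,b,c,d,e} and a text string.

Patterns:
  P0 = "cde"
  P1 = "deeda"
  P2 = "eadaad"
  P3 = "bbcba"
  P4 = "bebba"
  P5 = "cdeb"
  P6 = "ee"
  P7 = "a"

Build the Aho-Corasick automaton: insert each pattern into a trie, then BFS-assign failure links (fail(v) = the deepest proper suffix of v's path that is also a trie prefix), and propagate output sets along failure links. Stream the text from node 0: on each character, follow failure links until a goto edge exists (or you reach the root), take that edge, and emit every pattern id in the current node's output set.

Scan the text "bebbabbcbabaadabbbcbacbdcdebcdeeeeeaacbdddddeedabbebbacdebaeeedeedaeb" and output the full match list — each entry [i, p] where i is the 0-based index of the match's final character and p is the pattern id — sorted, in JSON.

Construct AC machine:
Trie (insert patterns):
  n0 'ε': a→26 b→15 c→1 d→4 e→9
  n1 'c': d→2
  n2 'cd': e→3
  n3 'cde': b→24  [P0 ends]
  n4 'd': e→5
  n5 'de': e→6
  n6 'dee': d→7
  n7 'deed': a→8
  n8 'deeda': ·  [P1 ends]
  n9 'e': a→10 e→25
  n10 'ea': d→11
  n11 'ead': a→12
  n12 'eada': a→13
  n13 'eadaa': d→14
  n14 'eadaad': ·  [P2 ends]
  n15 'b': b→16 e→20
  n16 'bb': c→17
  n17 'bbc': b→18
  n18 'bbcb': a→19
  n19 'bbcba': ·  [P3 ends]
  n20 'be': b→21
  n21 'beb': b→22
  n22 'bebb': a→23
  n23 'bebba': ·  [P4 ends]
  n24 'cdeb': ·  [P5 ends]
  n25 'ee': ·  [P6 ends]
  n26 'a': ·  [P7 ends]

Failure links (BFS by depth):
  fail(1) 'c': from fail(0)=0 chase 'c': 0 ⇒ 0;  out=∅∪out(0)=∅
  fail(4) 'd': from fail(0)=0 chase 'd': 0 ⇒ 0;  out=∅∪out(0)=∅
  fail(9) 'e': from fail(0)=0 chase 'e': 0 ⇒ 0;  out=∅∪out(0)=∅
  fail(15) 'b': from fail(0)=0 chase 'b': 0 ⇒ 0;  out=∅∪out(0)=∅
  fail(26) 'a': from fail(0)=0 chase 'a': 0 ⇒ 0;  out={7}∪out(0)={7}
  fail(2) 'cd': from fail(1)=0 chase 'd': 0 ⇒ 4;  out=∅∪out(4)=∅
  fail(5) 'de': from fail(4)=0 chase 'e': 0 ⇒ 9;  out=∅∪out(9)=∅
  fail(10) 'ea': from fail(9)=0 chase 'a': 0 ⇒ 26;  out=∅∪out(26)={7}
  fail(16) 'bb': from fail(15)=0 chase 'b': 0 ⇒ 15;  out=∅∪out(15)=∅
  fail(20) 'be': from fail(15)=0 chase 'e': 0 ⇒ 9;  out=∅∪out(9)=∅
  fail(25) 'ee': from fail(9)=0 chase 'e': 0 ⇒ 9;  out={6}∪out(9)={6}
  fail(3) 'cde': from fail(2)=4 chase 'e': 4 ⇒ 5;  out={0}∪out(5)={0}
  fail(6) 'dee': from fail(5)=9 chase 'e': 9 ⇒ 25;  out=∅∪out(25)={6}
  fail(11) 'ead': from fail(10)=26 chase 'd': 26→0 ⇒ 4;  out=∅∪out(4)=∅
  fail(17) 'bbc': from fail(16)=15 chase 'c': 15→0 ⇒ 1;  out=∅∪out(1)=∅
  fail(21) 'beb': from fail(20)=9 chase 'b': 9→0 ⇒ 15;  out=∅∪out(15)=∅
  fail(7) 'deed': from fail(6)=25 chase 'd': 25→9→0 ⇒ 4;  out=∅∪out(4)=∅
  fail(12) 'eada': from fail(11)=4 chase 'a': 4→0 ⇒ 26;  out=∅∪out(26)={7}
  fail(18) 'bbcb': from fail(17)=1 chase 'b': 1→0 ⇒ 15;  out=∅∪out(15)=∅
  fail(22) 'bebb': from fail(21)=15 chase 'b': 15 ⇒ 16;  out=∅∪out(16)=∅
  fail(24) 'cdeb': from fail(3)=5 chase 'b': 5→9→0 ⇒ 15;  out={5}∪out(15)={5}
  fail(8) 'deeda': from fail(7)=4 chase 'a': 4→0 ⇒ 26;  out={1}∪out(26)={1,7}
  fail(13) 'eadaa': from fail(12)=26 chase 'a': 26→0 ⇒ 26;  out=∅∪out(26)={7}
  fail(19) 'bbcba': from fail(18)=15 chase 'a': 15→0 ⇒ 26;  out={3}∪out(26)={3,7}
  fail(23) 'bebba': from fail(22)=16 chase 'a': 16→15→0 ⇒ 26;  out={4}∪out(26)={4,7}
  fail(14) 'eadaad': from fail(13)=26 chase 'd': 26→0 ⇒ 4;  out={2}∪out(4)={2}

Scan:
i=0 'b': node 0→15
i=1 'e': node 15→20
i=2 'b': node 20→21
i=3 'b': node 21→22
i=4 'a': node 22→23  ** P4@[0:4],P7@[4:4]
i=5 'b': node 23→15 (fail-walked)
i=6 'b': node 15→16
i=7 'c': node 16→17
i=8 'b': node 17→18
i=9 'a': node 18→19  ** P3@[5:9],P7@[9:9]
i=10 'b': node 19→15 (fail-walked)
i=11 'a': node 15→26 (fail-walked)  ** P7@[11:11]
i=12 'a': node 26→26 (fail-walked)  ** P7@[12:12]
i=13 'd': node 26→4 (fail-walked)
i=14 'a': node 4→26 (fail-walked)  ** P7@[14:14]
i=15 'b': node 26→15 (fail-walked)
i=16 'b': node 15→16
i=17 'b': node 16→16 (fail-walked)
i=18 'c': node 16→17
i=19 'b': node 17→18
i=20 'a': node 18→19  ** P3@[16:20],P7@[20:20]
i=21 'c': node 19→1 (fail-walked)
i=22 'b': node 1→15 (fail-walked)
i=23 'd': node 15→4 (fail-walked)
i=24 'c': node 4→1 (fail-walked)
i=25 'd': node 1→2
i=26 'e': node 2→3  ** P0@[24:26]
i=27 'b': node 3→24  ** P5@[24:27]
i=28 'c': node 24→1 (fail-walked)
i=29 'd': node 1→2
i=30 'e': node 2→3  ** P0@[28:30]
i=31 'e': node 3→6 (fail-walked)  ** P6@[30:31]
i=32 'e': node 6→25 (fail-walked)  ** P6@[31:32]
i=33 'e': node 25→25 (fail-walked)  ** P6@[32:33]
i=34 'e': node 25→25 (fail-walked)  ** P6@[33:34]
i=35 'a': node 25→10 (fail-walked)  ** P7@[35:35]
i=36 'a': node 10→26 (fail-walked)  ** P7@[36:36]
i=37 'c': node 26→1 (fail-walked)
i=38 'b': node 1→15 (fail-walked)
i=39 'd': node 15→4 (fail-walked)
i=40 'd': node 4→4 (fail-walked)
i=41 'd': node 4→4 (fail-walked)
i=42 'd': node 4→4 (fail-walked)
i=43 'd': node 4→4 (fail-walked)
i=44 'e': node 4→5
i=45 'e': node 5→6  ** P6@[44:45]
i=46 'd': node 6→7
i=47 'a': node 7→8  ** P1@[43:47],P7@[47:47]
i=48 'b': node 8→15 (fail-walked)
i=49 'b': node 15→16
i=50 'e': node 16→20 (fail-walked)
i=51 'b': node 20→21
i=52 'b': node 21→22
i=53 'a': node 22→23  ** P4@[49:53],P7@[53:53]
i=54 'c': node 23→1 (fail-walked)
i=55 'd': node 1→2
i=56 'e': node 2→3  ** P0@[54:56]
i=57 'b': node 3→24  ** P5@[54:57]
i=58 'a': node 24→26 (fail-walked)  ** P7@[58:58]
i=59 'e': node 26→9 (fail-walked)
i=60 'e': node 9→25  ** P6@[59:60]
i=61 'e': node 25→25 (fail-walked)  ** P6@[60:61]
i=62 'd': node 25→4 (fail-walked)
i=63 'e': node 4→5
i=64 'e': node 5→6  ** P6@[63:64]
i=65 'd': node 6→7
i=66 'a': node 7→8  ** P1@[62:66],P7@[66:66]
i=67 'e': node 8→9 (fail-walked)
i=68 'b': node 9→15 (fail-walked)

Matches: [[4,4],[4,7],[9,3],[9,7],[11,7],[12,7],[14,7],[20,3],[20,7],[26,0],[27,5],[30,0],[31,6],[32,6],[33,6],[34,6],[35,7],[36,7],[45,6],[47,1],[47,7],[53,4],[53,7],[56,0],[57,5],[58,7],[60,6],[61,6],[64,6],[66,1],[66,7]]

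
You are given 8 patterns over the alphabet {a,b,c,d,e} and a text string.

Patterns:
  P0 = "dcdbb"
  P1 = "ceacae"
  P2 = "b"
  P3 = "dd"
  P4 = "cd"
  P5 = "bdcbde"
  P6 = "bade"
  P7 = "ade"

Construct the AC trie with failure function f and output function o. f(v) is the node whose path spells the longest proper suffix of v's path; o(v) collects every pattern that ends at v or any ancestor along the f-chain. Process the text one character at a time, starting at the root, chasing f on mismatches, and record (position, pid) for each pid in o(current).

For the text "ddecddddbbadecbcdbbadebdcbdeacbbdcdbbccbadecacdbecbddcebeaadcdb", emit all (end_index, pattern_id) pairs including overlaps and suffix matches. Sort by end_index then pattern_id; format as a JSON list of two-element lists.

Construct AC machine:
Trie nodes:
  n0 'ε': a→23 b→12 c→6 d→1
  n1 'd': c→2 d→13
  n2 'dc': d→3
  n3 'dcd': b→4
  n4 'dcdb': b→5
  n5 'dcdbb': ·  [P0 ends]
  n6 'c': d→14 e→7
  n7 'ce': a→8
  n8 'cea': c→9
  n9 'ceac': a→10
  n10 'ceaca': e→11
  n11 'ceacae': ·  [P1 ends]
  n12 'b': a→20 d→15  [P2 ends]
  n13 'dd': ·  [P3 ends]
  n14 'cd': ·  [P4 ends]
  n15 'bd': c→16
  n16 'bdc': b→17
  n17 'bdcb': d→18
  n18 'bdcbd': e→19
  n19 'bdcbde': ·  [P5 ends]
  n20 'ba': d→21
  n21 'bad': e→22
  n22 'bade': ·  [P6 ends]
  n23 'a': d→24
  n24 'ad': e→25
  n25 'ade': ·  [P7 ends]

Failure links (BFS by depth):
  n1('d'): parent n0 fail=0; on 'd' 0 → fail=0;  out ∅∪∅=∅
  n6('c'): parent n0 fail=0; on 'c' 0 → fail=0;  out ∅∪∅=∅
  n12('b'): parent n0 fail=0; on 'b' 0 → fail=0;  out {2}∪∅={2}
  n23('a'): parent n0 fail=0; on 'a' 0 → fail=0;  out ∅∪∅=∅
  n2('dc'): parent n1 fail=0; on 'c' 0 → fail=6;  out ∅∪∅=∅
  n7('ce'): parent n6 fail=0; on 'e' 0 → fail=0;  out ∅∪∅=∅
  n13('dd'): parent n1 fail=0; on 'd' 0 → fail=1;  out {3}∪∅={3}
  n14('cd'): parent n6 fail=0; on 'd' 0 → fail=1;  out {4}∪∅={4}
  n15('bd'): parent n12 fail=0; on 'd' 0 → fail=1;  out ∅∪∅=∅
  n20('ba'): parent n12 fail=0; on 'a' 0 → fail=23;  out ∅∪∅=∅
  n24('ad'): parent n23 fail=0; on 'd' 0 → fail=1;  out ∅∪∅=∅
  n3('dcd'): parent n2 fail=6; on 'd' 6 → fail=14;  out ∅∪{4}={4}
  n8('cea'): parent n7 fail=0; on 'a' 0 → fail=23;  out ∅∪∅=∅
  n16('bdc'): parent n15 fail=1; on 'c' 1 → fail=2;  out ∅∪∅=∅
  n21('bad'): parent n20 fail=23; on 'd' 23 → fail=24;  out ∅∪∅=∅
  n25('ade'): parent n24 fail=1; on 'e' 1→0 → fail=0;  out {7}∪∅={7}
  n4('dcdb'): parent n3 fail=14; on 'b' 14→1→0 → fail=12;  out ∅∪{2}={2}
  n9('ceac'): parent n8 fail=23; on 'c' 23→0 → fail=6;  out ∅∪∅=∅
  n17('bdcb'): parent n16 fail=2; on 'b' 2→6→0 → fail=12;  out ∅∪{2}={2}
  n22('bade'): parent n21 fail=24; on 'e' 24 → fail=25;  out {6}∪{7}={6,7}
  n5('dcdbb'): parent n4 fail=12; on 'b' 12→0 → fail=12;  out {0}∪{2}={0,2}
  n10('ceaca'): parent n9 fail=6; on 'a' 6→0 → fail=23;  out ∅∪∅=∅
  n18('bdcbd'): parent n17 fail=12; on 'd' 12 → fail=15;  out ∅∪∅=∅
  n11('ceacae'): parent n10 fail=23; on 'e' 23→0 → fail=0;  out {1}∪∅={1}
  n19('bdcbde'): parent n18 fail=15; on 'e' 15→1→0 → fail=0;  out {5}∪∅={5}

Text stream:
pos 0 'd': at 1
pos 1 'd': at 13  → match P3@[0:1]
pos 2 'e': at 0 ·f
pos 3 'c': at 6
pos 4 'd': at 14  → match P4@[3:4]
pos 5 'd': at 13 ·f  → match P3@[4:5]
pos 6 'd': at 13 ·f  → match P3@[5:6]
pos 7 'd': at 13 ·f  → match P3@[6:7]
pos 8 'b': at 12 ·f  → match P2@[8:8]
pos 9 'b': at 12 ·f  → match P2@[9:9]
pos 10 'a': at 20
pos 11 'd': at 21
pos 12 'e': at 22  → match P6@[9:12],P7@[10:12]
pos 13 'c': at 6 ·f
pos 14 'b': at 12 ·f  → match P2@[14:14]
pos 15 'c': at 6 ·f
pos 16 'd': at 14  → match P4@[15:16]
pos 17 'b': at 12 ·f  → match P2@[17:17]
pos 18 'b': at 12 ·f  → match P2@[18:18]
pos 19 'a': at 20
pos 20 'd': at 21
pos 21 'e': at 22  → match P6@[18:21],P7@[19:21]
pos 22 'b': at 12 ·f  → match P2@[22:22]
pos 23 'd': at 15
pos 24 'c': at 16
pos 25 'b': at 17  → match P2@[25:25]
pos 26 'd': at 18
pos 27 'e': at 19  → match P5@[22:27]
pos 28 'a': at 23 ·f
pos 29 'c': at 6 ·f
pos 30 'b': at 12 ·f  → match P2@[30:30]
pos 31 'b': at 12 ·f  → match P2@[31:31]
pos 32 'd': at 15
pos 33 'c': at 16
pos 34 'd': at 3 ·f  → match P4@[33:34]
pos 35 'b': at 4  → match P2@[35:35]
pos 36 'b': at 5  → match P0@[32:36],P2@[36:36]
pos 37 'c': at 6 ·f
pos 38 'c': at 6 ·f
pos 39 'b': at 12 ·f  → match P2@[39:39]
pos 40 'a': at 20
pos 41 'd': at 21
pos 42 'e': at 22  → match P6@[39:42],P7@[40:42]
pos 43 'c': at 6 ·f
pos 44 'a': at 23 ·f
pos 45 'c': at 6 ·f
pos 46 'd': at 14  → match P4@[45:46]
pos 47 'b': at 12 ·f  → match P2@[47:47]
pos 48 'e': at 0 ·f
pos 49 'c': at 6
pos 50 'b': at 12 ·f  → match P2@[50:50]
pos 51 'd': at 15
pos 52 'd': at 13 ·f  → match P3@[51:52]
pos 53 'c': at 2 ·f
pos 54 'e': at 7 ·f
pos 55 'b': at 12 ·f  → match P2@[55:55]
pos 56 'e': at 0 ·f
pos 57 'a': at 23
pos 58 'a': at 23 ·f
pos 59 'd': at 24
pos 60 'c': at 2 ·f
pos 61 'd': at 3  → match P4@[60:61]
pos 62 'b': at 4  → match P2@[62:62]

Result: [[1,3],[4,4],[5,3],[6,3],[7,3],[8,2],[9,2],[12,6],[12,7],[14,2],[16,4],[17,2],[18,2],[21,6],[21,7],[22,2],[25,2],[27,5],[30,2],[31,2],[34,4],[35,2],[36,0],[36,2],[39,2],[42,6],[42,7],[46,4],[47,2],[50,2],[52,3],[55,2],[61,4],[62,2]]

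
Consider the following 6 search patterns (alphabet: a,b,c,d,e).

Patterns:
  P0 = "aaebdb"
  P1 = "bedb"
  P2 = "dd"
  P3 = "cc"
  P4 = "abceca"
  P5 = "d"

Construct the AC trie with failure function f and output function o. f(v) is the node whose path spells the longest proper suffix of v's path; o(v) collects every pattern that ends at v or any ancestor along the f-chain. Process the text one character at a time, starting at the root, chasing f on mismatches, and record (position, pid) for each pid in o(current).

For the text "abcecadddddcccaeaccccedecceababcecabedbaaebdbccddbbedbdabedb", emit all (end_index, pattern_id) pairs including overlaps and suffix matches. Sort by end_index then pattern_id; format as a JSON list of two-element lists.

Build automaton:
Trie nodes:
  n0 'ε': a→1 b→7 c→13 d→11
  n1 'a': a→2 b→15
  n2 'aa': e→3
  n3 'aae': b→4
  n4 'aaeb': d→5
  n5 'aaebd': b→6
  n6 'aaebdb': ·  ←P0
  n7 'b': e→8
  n8 'be': d→9
  n9 'bed': b→10
  n10 'bedb': ·  ←P1
  n11 'd': d→12  ←P5
  n12 'dd': ·  ←P2
  n13 'c': c→14
  n14 'cc': ·  ←P3
  n15 'ab': c→16
  n16 'abc': e→17
  n17 'abce': c→18
  n18 'abcec': a→19
  n19 'abceca': ·  ←P4

Failure links (BFS by depth):
  n1('a'): parent n0 fail=0; on 'a' 0 → fail=0;  out ∅∪∅=∅
  n7('b'): parent n0 fail=0; on 'b' 0 → fail=0;  out ∅∪∅=∅
  n11('d'): parent n0 fail=0; on 'd' 0 → fail=0;  out {5}∪∅={5}
  n13('c'): parent n0 fail=0; on 'c' 0 → fail=0;  out ∅∪∅=∅
  n2('aa'): parent n1 fail=0; on 'a' 0 → fail=1;  out ∅∪∅=∅
  n8('be'): parent n7 fail=0; on 'e' 0 → fail=0;  out ∅∪∅=∅
  n12('dd'): parent n11 fail=0; on 'd' 0 → fail=11;  out {2}∪{5}={2,5}
  n14('cc'): parent n13 fail=0; on 'c' 0 → fail=13;  out {3}∪∅={3}
  n15('ab'): parent n1 fail=0; on 'b' 0 → fail=7;  out ∅∪∅=∅
  n3('aae'): parent n2 fail=1; on 'e' 1→0 → fail=0;  out ∅∪∅=∅
  n9('bed'): parent n8 fail=0; on 'd' 0 → fail=11;  out ∅∪{5}={5}
  n16('abc'): parent n15 fail=7; on 'c' 7→0 → fail=13;  out ∅∪∅=∅
  n4('aaeb'): parent n3 fail=0; on 'b' 0 → fail=7;  out ∅∪∅=∅
  n10('bedb'): parent n9 fail=11; on 'b' 11→0 → fail=7;  out {1}∪∅={1}
  n17('abce'): parent n16 fail=13; on 'e' 13→0 → fail=0;  out ∅∪∅=∅
  n5('aaebd'): parent n4 fail=7; on 'd' 7→0 → fail=11;  out ∅∪{5}={5}
  n18('abcec'): parent n17 fail=0; on 'c' 0 → fail=13;  out ∅∪∅=∅
  n6('aaebdb'): parent n5 fail=11; on 'b' 11→0 → fail=7;  out {0}∪∅={0}
  n19('abceca'): parent n18 fail=13; on 'a' 13→0 → fail=1;  out {4}∪∅={4}

Text stream:
[0] read 'a'  n0⇒n1
[1] read 'b'  n1⇒n15
[2] read 'c'  n15⇒n16
[3] read 'e'  n16⇒n17
[4] read 'c'  n17⇒n18
[5] read 'a'  n18⇒n19  → match P4@[0:5]
[6] read 'd'  n19⇒n11 (via fail)  → match P5@[6:6]
[7] read 'd'  n11⇒n12  → match P2@[6:7],P5@[7:7]
[8] read 'd'  n12⇒n12 (via fail)  → match P2@[7:8],P5@[8:8]
[9] read 'd'  n12⇒n12 (via fail)  → match P2@[8:9],P5@[9:9]
[10] read 'd'  n12⇒n12 (via fail)  → match P2@[9:10],P5@[10:10]
[11] read 'c'  n12⇒n13 (via fail)
[12] read 'c'  n13⇒n14  → match P3@[11:12]
[13] read 'c'  n14⇒n14 (via fail)  → match P3@[12:13]
[14] read 'a'  n14⇒n1 (via fail)
[15] read 'e'  n1⇒n0 (via fail)
[16] read 'a'  n0⇒n1
[17] read 'c'  n1⇒n13 (via fail)
[18] read 'c'  n13⇒n14  → match P3@[17:18]
[19] read 'c'  n14⇒n14 (via fail)  → match P3@[18:19]
[20] read 'c'  n14⇒n14 (via fail)  → match P3@[19:20]
[21] read 'e'  n14⇒n0 (via fail)
[22] read 'd'  n0⇒n11  → match P5@[22:22]
[23] read 'e'  n11⇒n0 (via fail)
[24] read 'c'  n0⇒n13
[25] read 'c'  n13⇒n14  → match P3@[24:25]
[26] read 'e'  n14⇒n0 (via fail)
[27] read 'a'  n0⇒n1
[28] read 'b'  n1⇒n15
[29] read 'a'  n15⇒n1 (via fail)
[30] read 'b'  n1⇒n15
[31] read 'c'  n15⇒n16
[32] read 'e'  n16⇒n17
[33] read 'c'  n17⇒n18
[34] read 'a'  n18⇒n19  → match P4@[29:34]
[35] read 'b'  n19⇒n15 (via fail)
[36] read 'e'  n15⇒n8 (via fail)
[37] read 'd'  n8⇒n9  → match P5@[37:37]
[38] read 'b'  n9⇒n10  → match P1@[35:38]
[39] read 'a'  n10⇒n1 (via fail)
[40] read 'a'  n1⇒n2
[41] read 'e'  n2⇒n3
[42] read 'b'  n3⇒n4
[43] read 'd'  n4⇒n5  → match P5@[43:43]
[44] read 'b'  n5⇒n6  → match P0@[39:44]
[45] read 'c'  n6⇒n13 (via fail)
[46] read 'c'  n13⇒n14  → match P3@[45:46]
[47] read 'd'  n14⇒n11 (via fail)  → match P5@[47:47]
[48] read 'd'  n11⇒n12  → match P2@[47:48],P5@[48:48]
[49] read 'b'  n12⇒n7 (via fail)
[50] read 'b'  n7⇒n7 (via fail)
[51] read 'e'  n7⇒n8
[52] read 'd'  n8⇒n9  → match P5@[52:52]
[53] read 'b'  n9⇒n10  → match P1@[50:53]
[54] read 'd'  n10⇒n11 (via fail)  → match P5@[54:54]
[55] read 'a'  n11⇒n1 (via fail)
[56] read 'b'  n1⇒n15
[57] read 'e'  n15⇒n8 (via fail)
[58] read 'd'  n8⇒n9  → match P5@[58:58]
[59] read 'b'  n9⇒n10  → match P1@[56:59]

Matches: [[5,4],[6,5],[7,2],[7,5],[8,2],[8,5],[9,2],[9,5],[10,2],[10,5],[12,3],[13,3],[18,3],[19,3],[20,3],[22,5],[25,3],[34,4],[37,5],[38,1],[43,5],[44,0],[46,3],[47,5],[48,2],[48,5],[52,5],[53,1],[54,5],[58,5],[59,1]]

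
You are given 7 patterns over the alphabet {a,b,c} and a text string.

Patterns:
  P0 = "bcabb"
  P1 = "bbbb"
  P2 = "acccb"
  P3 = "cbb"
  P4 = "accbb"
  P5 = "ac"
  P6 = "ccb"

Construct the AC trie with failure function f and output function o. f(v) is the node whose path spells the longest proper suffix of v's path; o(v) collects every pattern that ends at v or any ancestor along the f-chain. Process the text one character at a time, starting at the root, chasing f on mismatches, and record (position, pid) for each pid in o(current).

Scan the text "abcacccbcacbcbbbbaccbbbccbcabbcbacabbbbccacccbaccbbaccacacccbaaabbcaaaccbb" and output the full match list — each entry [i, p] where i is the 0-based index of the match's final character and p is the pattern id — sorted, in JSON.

Construct AC machine:
Trie (insert patterns):
  0='ε' goto a→9 b→1 c→14
  1='b' goto b→6 c→2
  2='bc' goto a→3
  3='bca' goto b→4
  4='bcab' goto b→5
  5='bcabb' goto ·  [P0 ends]
  6='bb' goto b→7
  7='bbb' goto b→8
  8='bbbb' goto ·  [P1 ends]
  9='a' goto c→10
  10='ac' goto c→11  [P5 ends]
  11='acc' goto b→17 c→12
  12='accc' goto b→13
  13='acccb' goto ·  [P2 ends]
  14='c' goto b→15 c→19
  15='cb' goto b→16
  16='cbb' goto ·  [P3 ends]
  17='accb' goto b→18
  18='accbb' goto ·  [P4 ends]
  19='cc' goto b→20
  20='ccb' goto ·  [P6 ends]

Failure links (BFS by depth):
  fail(1) 'b': from fail(0)=0 chase 'b': 0 ⇒ 0;  out=∅∪out(0)=∅
  fail(9) 'a': from fail(0)=0 chase 'a': 0 ⇒ 0;  out=∅∪out(0)=∅
  fail(14) 'c': from fail(0)=0 chase 'c': 0 ⇒ 0;  out=∅∪out(0)=∅
  fail(2) 'bc': from fail(1)=0 chase 'c': 0 ⇒ 14;  out=∅∪out(14)=∅
  fail(6) 'bb': from fail(1)=0 chase 'b': 0 ⇒ 1;  out=∅∪out(1)=∅
  fail(10) 'ac': from fail(9)=0 chase 'c': 0 ⇒ 14;  out={5}∪out(14)={5}
  fail(15) 'cb': from fail(14)=0 chase 'b': 0 ⇒ 1;  out=∅∪out(1)=∅
  fail(19) 'cc': from fail(14)=0 chase 'c': 0 ⇒ 14;  out=∅∪out(14)=∅
  fail(3) 'bca': from fail(2)=14 chase 'a': 14→0 ⇒ 9;  out=∅∪out(9)=∅
  fail(7) 'bbb': from fail(6)=1 chase 'b': 1 ⇒ 6;  out=∅∪out(6)=∅
  fail(11) 'acc': from fail(10)=14 chase 'c': 14 ⇒ 19;  out=∅∪out(19)=∅
  fail(16) 'cbb': from fail(15)=1 chase 'b': 1 ⇒ 6;  out={3}∪out(6)={3}
  fail(20) 'ccb': from fail(19)=14 chase 'b': 14 ⇒ 15;  out={6}∪out(15)={6}
  fail(4) 'bcab': from fail(3)=9 chase 'b': 9→0 ⇒ 1;  out=∅∪out(1)=∅
  fail(8) 'bbbb': from fail(7)=6 chase 'b': 6 ⇒ 7;  out={1}∪out(7)={1}
  fail(12) 'accc': from fail(11)=19 chase 'c': 19→14 ⇒ 19;  out=∅∪out(19)=∅
  fail(17) 'accb': from fail(11)=19 chase 'b': 19 ⇒ 20;  out=∅∪out(20)={6}
  fail(5) 'bcabb': from fail(4)=1 chase 'b': 1 ⇒ 6;  out={0}∪out(6)={0}
  fail(13) 'acccb': from fail(12)=19 chase 'b': 19 ⇒ 20;  out={2}∪out(20)={2,6}
  fail(18) 'accbb': from fail(17)=20 chase 'b': 20→15 ⇒ 16;  out={4}∪out(16)={3,4}

Text stream:
pos 0 'a': at 9
pos 1 'b': at 1 ·f
pos 2 'c': at 2
pos 3 'a': at 3
pos 4 'c': at 10 ·f  emit P5@[3:4]
pos 5 'c': at 11
pos 6 'c': at 12
pos 7 'b': at 13  emit P2@[3:7],P6@[5:7]
pos 8 'c': at 2 ·f
pos 9 'a': at 3
pos 10 'c': at 10 ·f  emit P5@[9:10]
pos 11 'b': at 15 ·f
pos 12 'c': at 2 ·f
pos 13 'b': at 15 ·f
pos 14 'b': at 16  emit P3@[12:14]
pos 15 'b': at 7 ·f
pos 16 'b': at 8  emit P1@[13:16]
pos 17 'a': at 9 ·f
pos 18 'c': at 10  emit P5@[17:18]
pos 19 'c': at 11
pos 20 'b': at 17  emit P6@[18:20]
pos 21 'b': at 18  emit P3@[19:21],P4@[17:21]
pos 22 'b': at 7 ·f
pos 23 'c': at 2 ·f
pos 24 'c': at 19 ·f
pos 25 'b': at 20  emit P6@[23:25]
pos 26 'c': at 2 ·f
pos 27 'a': at 3
pos 28 'b': at 4
pos 29 'b': at 5  emit P0@[25:29]
pos 30 'c': at 2 ·f
pos 31 'b': at 15 ·f
pos 32 'a': at 9 ·f
pos 33 'c': at 10  emit P5@[32:33]
pos 34 'a': at 9 ·f
pos 35 'b': at 1 ·f
pos 36 'b': at 6
pos 37 'b': at 7
pos 38 'b': at 8  emit P1@[35:38]
pos 39 'c': at 2 ·f
pos 40 'c': at 19 ·f
pos 41 'a': at 9 ·f
pos 42 'c': at 10  emit P5@[41:42]
pos 43 'c': at 11
pos 44 'c': at 12
pos 45 'b': at 13  emit P2@[41:45],P6@[43:45]
pos 46 'a': at 9 ·f
pos 47 'c': at 10  emit P5@[46:47]
pos 48 'c': at 11
pos 49 'b': at 17  emit P6@[47:49]
pos 50 'b': at 18  emit P3@[48:50],P4@[46:50]
pos 51 'a': at 9 ·f
pos 52 'c': at 10  emit P5@[51:52]
pos 53 'c': at 11
pos 54 'a': at 9 ·f
pos 55 'c': at 10  emit P5@[54:55]
pos 56 'a': at 9 ·f
pos 57 'c': at 10  emit P5@[56:57]
pos 58 'c': at 11
pos 59 'c': at 12
pos 60 'b': at 13  emit P2@[56:60],P6@[58:60]
pos 61 'a': at 9 ·f
pos 62 'a': at 9 ·f
pos 63 'a': at 9 ·f
pos 64 'b': at 1 ·f
pos 65 'b': at 6
pos 66 'c': at 2 ·f
pos 67 'a': at 3
pos 68 'a': at 9 ·f
pos 69 'a': at 9 ·f
pos 70 'c': at 10  emit P5@[69:70]
pos 71 'c': at 11
pos 72 'b': at 17  emit P6@[70:72]
pos 73 'b': at 18  emit P3@[71:73],P4@[69:73]

All matches (sorted): [[4,5],[7,2],[7,6],[10,5],[14,3],[16,1],[18,5],[20,6],[21,3],[21,4],[25,6],[29,0],[33,5],[38,1],[42,5],[45,2],[45,6],[47,5],[49,6],[50,3],[50,4],[52,5],[55,5],[57,5],[60,2],[60,6],[70,5],[72,6],[73,3],[73,4]]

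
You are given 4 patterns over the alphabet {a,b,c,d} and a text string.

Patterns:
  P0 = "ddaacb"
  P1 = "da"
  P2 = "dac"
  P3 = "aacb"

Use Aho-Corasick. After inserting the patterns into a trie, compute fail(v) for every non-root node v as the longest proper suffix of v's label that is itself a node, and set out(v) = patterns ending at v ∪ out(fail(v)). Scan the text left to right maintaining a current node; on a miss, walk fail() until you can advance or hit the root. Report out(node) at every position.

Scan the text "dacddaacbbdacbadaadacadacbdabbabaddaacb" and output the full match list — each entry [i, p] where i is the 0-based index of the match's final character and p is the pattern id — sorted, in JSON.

Build:
Trie (insert patterns):
  n0 'ε': a→9 d→1
  n1 'd': a→7 d→2
  n2 'dd': a→3
  n3 'dda': a→4
  n4 'ddaa': c→5
  n5 'ddaac': b→6
  n6 'ddaacb': ·  [P0 ends]
  n7 'da': c→8  [P1 ends]
  n8 'dac': ·  [P2 ends]
  n9 'a': a→10
  n10 'aa': c→11
  n11 'aac': b→12
  n12 'aacb': ·  [P3 ends]

BFS fail/out derivation:
  fail(1) 'd': from fail(0)=0 chase 'd': 0 ⇒ 0;  out=∅∪out(0)=∅
  fail(9) 'a': from fail(0)=0 chase 'a': 0 ⇒ 0;  out=∅∪out(0)=∅
  fail(2) 'dd': from fail(1)=0 chase 'd': 0 ⇒ 1;  out=∅∪out(1)=∅
  fail(7) 'da': from fail(1)=0 chase 'a': 0 ⇒ 9;  out={1}∪out(9)={1}
  fail(10) 'aa': from fail(9)=0 chase 'a': 0 ⇒ 9;  out=∅∪out(9)=∅
  fail(3) 'dda': from fail(2)=1 chase 'a': 1 ⇒ 7;  out=∅∪out(7)={1}
  fail(8) 'dac': from fail(7)=9 chase 'c': 9→0 ⇒ 0;  out={2}∪out(0)={2}
  fail(11) 'aac': from fail(10)=9 chase 'c': 9→0 ⇒ 0;  out=∅∪out(0)=∅
  fail(4) 'ddaa': from fail(3)=7 chase 'a': 7→9 ⇒ 10;  out=∅∪out(10)=∅
  fail(12) 'aacb': from fail(11)=0 chase 'b': 0 ⇒ 0;  out={3}∪out(0)={3}
  fail(5) 'ddaac': from fail(4)=10 chase 'c': 10 ⇒ 11;  out=∅∪out(11)=∅
  fail(6) 'ddaacb': from fail(5)=11 chase 'b': 11 ⇒ 12;  out={0}∪out(12)={0,3}

Scan:
[0] read 'd'  n0⇒n1
[1] read 'a'  n1⇒n7  emit P1@[0:1]
[2] read 'c'  n7⇒n8  emit P2@[0:2]
[3] read 'd'  n8⇒n1 ·f
[4] read 'd'  n1⇒n2
[5] read 'a'  n2⇒n3  emit P1@[4:5]
[6] read 'a'  n3⇒n4
[7] read 'c'  n4⇒n5
[8] read 'b'  n5⇒n6  emit P0@[3:8],P3@[5:8]
[9] read 'b'  n6⇒n0 ·f
[10] read 'd'  n0⇒n1
[11] read 'a'  n1⇒n7  emit P1@[10:11]
[12] read 'c'  n7⇒n8  emit P2@[10:12]
[13] read 'b'  n8⇒n0 ·f
[14] read 'a'  n0⇒n9
[15] read 'd'  n9⇒n1 ·f
[16] read 'a'  n1⇒n7  emit P1@[15:16]
[17] read 'a'  n7⇒n10 ·f
[18] read 'd'  n10⇒n1 ·f
[19] read 'a'  n1⇒n7  emit P1@[18:19]
[20] read 'c'  n7⇒n8  emit P2@[18:20]
[21] read 'a'  n8⇒n9 ·f
[22] read 'd'  n9⇒n1 ·f
[23] read 'a'  n1⇒n7  emit P1@[22:23]
[24] read 'c'  n7⇒n8  emit P2@[22:24]
[25] read 'b'  n8⇒n0 ·f
[26] read 'd'  n0⇒n1
[27] read 'a'  n1⇒n7  emit P1@[26:27]
[28] read 'b'  n7⇒n0 ·f
[29] read 'b'  n0⇒n0
[30] read 'a'  n0⇒n9
[31] read 'b'  n9⇒n0 ·f
[32] read 'a'  n0⇒n9
[33] read 'd'  n9⇒n1 ·f
[34] read 'd'  n1⇒n2
[35] read 'a'  n2⇒n3  emit P1@[34:35]
[36] read 'a'  n3⇒n4
[37] read 'c'  n4⇒n5
[38] read 'b'  n5⇒n6  emit P0@[33:38],P3@[35:38]

All matches (sorted): [[1,1],[2,2],[5,1],[8,0],[8,3],[11,1],[12,2],[16,1],[19,1],[20,2],[23,1],[24,2],[27,1],[35,1],[38,0],[38,3]]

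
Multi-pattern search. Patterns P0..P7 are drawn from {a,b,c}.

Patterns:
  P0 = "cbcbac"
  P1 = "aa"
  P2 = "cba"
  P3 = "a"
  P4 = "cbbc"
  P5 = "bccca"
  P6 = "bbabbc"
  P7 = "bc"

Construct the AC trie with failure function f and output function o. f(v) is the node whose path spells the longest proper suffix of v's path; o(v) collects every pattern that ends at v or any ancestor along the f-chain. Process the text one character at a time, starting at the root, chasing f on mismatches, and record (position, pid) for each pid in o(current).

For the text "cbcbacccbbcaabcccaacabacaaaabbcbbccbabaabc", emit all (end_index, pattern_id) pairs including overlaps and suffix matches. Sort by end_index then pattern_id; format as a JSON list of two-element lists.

Construct AC machine:
Trie (insert patterns):
  n0 'ε': a→7 b→12 c→1
  n1 'c': b→2
  n2 'cb': a→9 b→10 c→3
  n3 'cbc': b→4
  n4 'cbcb': a→5
  n5 'cbcba': c→6
  n6 'cbcbac': ·  ←P0
  n7 'a': a→8  ←P3
  n8 'aa': ·  ←P1
  n9 'cba': ·  ←P2
  n10 'cbb': c→11
  n11 'cbbc': ·  ←P4
  n12 'b': b→17 c→13
  n13 'bc': c→14  ←P7
  n14 'bcc': c→15
  n15 'bccc': a→16
  n16 'bccca': ·  ←P5
  n17 'bb': a→18
  n18 'bba': b→19
  n19 'bbab': b→20
  n20 'bbabb': c→21
  n21 'bbabbc': ·  ←P6

BFS fail/out derivation:
  fail(1) 'c': from fail(0)=0 chase 'c': 0 ⇒ 0;  out=∅∪out(0)=∅
  fail(7) 'a': from fail(0)=0 chase 'a': 0 ⇒ 0;  out={3}∪out(0)={3}
  fail(12) 'b': from fail(0)=0 chase 'b': 0 ⇒ 0;  out=∅∪out(0)=∅
  fail(2) 'cb': from fail(1)=0 chase 'b': 0 ⇒ 12;  out=∅∪out(12)=∅
  fail(8) 'aa': from fail(7)=0 chase 'a': 0 ⇒ 7;  out={1}∪out(7)={1,3}
  fail(13) 'bc': from fail(12)=0 chase 'c': 0 ⇒ 1;  out={7}∪out(1)={7}
  fail(17) 'bb': from fail(12)=0 chase 'b': 0 ⇒ 12;  out=∅∪out(12)=∅
  fail(3) 'cbc': from fail(2)=12 chase 'c': 12 ⇒ 13;  out=∅∪out(13)={7}
  fail(9) 'cba': from fail(2)=12 chase 'a': 12→0 ⇒ 7;  out={2}∪out(7)={2,3}
  fail(10) 'cbb': from fail(2)=12 chase 'b': 12 ⇒ 17;  out=∅∪out(17)=∅
  fail(14) 'bcc': from fail(13)=1 chase 'c': 1→0 ⇒ 1;  out=∅∪out(1)=∅
  fail(18) 'bba': from fail(17)=12 chase 'a': 12→0 ⇒ 7;  out=∅∪out(7)={3}
  fail(4) 'cbcb': from fail(3)=13 chase 'b': 13→1 ⇒ 2;  out=∅∪out(2)=∅
  fail(11) 'cbbc': from fail(10)=17 chase 'c': 17→12 ⇒ 13;  out={4}∪out(13)={4,7}
  fail(15) 'bccc': from fail(14)=1 chase 'c': 1→0 ⇒ 1;  out=∅∪out(1)=∅
  fail(19) 'bbab': from fail(18)=7 chase 'b': 7→0 ⇒ 12;  out=∅∪out(12)=∅
  fail(5) 'cbcba': from fail(4)=2 chase 'a': 2 ⇒ 9;  out=∅∪out(9)={2,3}
  fail(16) 'bccca': from fail(15)=1 chase 'a': 1→0 ⇒ 7;  out={5}∪out(7)={3,5}
  fail(20) 'bbabb': from fail(19)=12 chase 'b': 12 ⇒ 17;  out=∅∪out(17)=∅
  fail(6) 'cbcbac': from fail(5)=9 chase 'c': 9→7→0 ⇒ 1;  out={0}∪out(1)={0}
  fail(21) 'bbabbc': from fail(20)=17 chase 'c': 17→12 ⇒ 13;  out={6}∪out(13)={6,7}

Text stream:
pos 0 'c': at 1
pos 1 'b': at 2
pos 2 'c': at 3  ** P7@[1:2]
pos 3 'b': at 4
pos 4 'a': at 5  ** P2@[2:4],P3@[4:4]
pos 5 'c': at 6  ** P0@[0:5]
pos 6 'c': at 1 (fail-walked)
pos 7 'c': at 1 (fail-walked)
pos 8 'b': at 2
pos 9 'b': at 10
pos 10 'c': at 11  ** P4@[7:10],P7@[9:10]
pos 11 'a': at 7 (fail-walked)  ** P3@[11:11]
pos 12 'a': at 8  ** P1@[11:12],P3@[12:12]
pos 13 'b': at 12 (fail-walked)
pos 14 'c': at 13  ** P7@[13:14]
pos 15 'c': at 14
pos 16 'c': at 15
pos 17 'a': at 16  ** P3@[17:17],P5@[13:17]
pos 18 'a': at 8 (fail-walked)  ** P1@[17:18],P3@[18:18]
pos 19 'c': at 1 (fail-walked)
pos 20 'a': at 7 (fail-walked)  ** P3@[20:20]
pos 21 'b': at 12 (fail-walked)
pos 22 'a': at 7 (fail-walked)  ** P3@[22:22]
pos 23 'c': at 1 (fail-walked)
pos 24 'a': at 7 (fail-walked)  ** P3@[24:24]
pos 25 'a': at 8  ** P1@[24:25],P3@[25:25]
pos 26 'a': at 8 (fail-walked)  ** P1@[25:26],P3@[26:26]
pos 27 'a': at 8 (fail-walked)  ** P1@[26:27],P3@[27:27]
pos 28 'b': at 12 (fail-walked)
pos 29 'b': at 17
pos 30 'c': at 13 (fail-walked)  ** P7@[29:30]
pos 31 'b': at 2 (fail-walked)
pos 32 'b': at 10
pos 33 'c': at 11  ** P4@[30:33],P7@[32:33]
pos 34 'c': at 14 (fail-walked)
pos 35 'b': at 2 (fail-walked)
pos 36 'a': at 9  ** P2@[34:36],P3@[36:36]
pos 37 'b': at 12 (fail-walked)
pos 38 'a': at 7 (fail-walked)  ** P3@[38:38]
pos 39 'a': at 8  ** P1@[38:39],P3@[39:39]
pos 40 'b': at 12 (fail-walked)
pos 41 'c': at 13  ** P7@[40:41]

Matches: [[2,7],[4,2],[4,3],[5,0],[10,4],[10,7],[11,3],[12,1],[12,3],[14,7],[17,3],[17,5],[18,1],[18,3],[20,3],[22,3],[24,3],[25,1],[25,3],[26,1],[26,3],[27,1],[27,3],[30,7],[33,4],[33,7],[36,2],[36,3],[38,3],[39,1],[39,3],[41,7]]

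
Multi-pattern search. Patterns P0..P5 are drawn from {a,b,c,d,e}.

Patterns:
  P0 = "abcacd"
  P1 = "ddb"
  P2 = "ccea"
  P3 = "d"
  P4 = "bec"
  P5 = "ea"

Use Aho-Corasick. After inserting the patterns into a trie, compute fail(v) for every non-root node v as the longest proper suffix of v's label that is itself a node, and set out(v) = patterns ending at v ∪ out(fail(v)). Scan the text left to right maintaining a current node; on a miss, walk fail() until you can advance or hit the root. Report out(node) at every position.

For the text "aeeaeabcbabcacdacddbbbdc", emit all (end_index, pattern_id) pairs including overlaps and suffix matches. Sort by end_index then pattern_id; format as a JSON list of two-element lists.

Construct AC machine:
Trie nodes:
  0='ε' goto a→1 b→14 c→10 d→7 e→17
  1='a' goto b→2
  2='ab' goto c→3
  3='abc' goto a→4
  4='abca' goto c→5
  5='abcac' goto d→6
  6='abcacd' goto ·  [P0 ends]
  7='d' goto d→8  [P3 ends]
  8='dd' goto b→9
  9='ddb' goto ·  [P1 ends]
  10='c' goto c→11
  11='cc' goto e→12
  12='cce' goto a→13
  13='ccea' goto ·  [P2 ends]
  14='b' goto e→15
  15='be' goto c→16
  16='bec' goto ·  [P4 ends]
  17='e' goto a→18
  18='ea' goto ·  [P5 ends]

Failure links (BFS by depth):
  fail(1) 'a': from fail(0)=0 chase 'a': 0 ⇒ 0;  out=∅∪out(0)=∅
  fail(7) 'd': from fail(0)=0 chase 'd': 0 ⇒ 0;  out={3}∪out(0)={3}
  fail(10) 'c': from fail(0)=0 chase 'c': 0 ⇒ 0;  out=∅∪out(0)=∅
  fail(14) 'b': from fail(0)=0 chase 'b': 0 ⇒ 0;  out=∅∪out(0)=∅
  fail(17) 'e': from fail(0)=0 chase 'e': 0 ⇒ 0;  out=∅∪out(0)=∅
  fail(2) 'ab': from fail(1)=0 chase 'b': 0 ⇒ 14;  out=∅∪out(14)=∅
  fail(8) 'dd': from fail(7)=0 chase 'd': 0 ⇒ 7;  out=∅∪out(7)={3}
  fail(11) 'cc': from fail(10)=0 chase 'c': 0 ⇒ 10;  out=∅∪out(10)=∅
  fail(15) 'be': from fail(14)=0 chase 'e': 0 ⇒ 17;  out=∅∪out(17)=∅
  fail(18) 'ea': from fail(17)=0 chase 'a': 0 ⇒ 1;  out={5}∪out(1)={5}
  fail(3) 'abc': from fail(2)=14 chase 'c': 14→0 ⇒ 10;  out=∅∪out(10)=∅
  fail(9) 'ddb': from fail(8)=7 chase 'b': 7→0 ⇒ 14;  out={1}∪out(14)={1}
  fail(12) 'cce': from fail(11)=10 chase 'e': 10→0 ⇒ 17;  out=∅∪out(17)=∅
  fail(16) 'bec': from fail(15)=17 chase 'c': 17→0 ⇒ 10;  out={4}∪out(10)={4}
  fail(4) 'abca': from fail(3)=10 chase 'a': 10→0 ⇒ 1;  out=∅∪out(1)=∅
  fail(13) 'ccea': from fail(12)=17 chase 'a': 17 ⇒ 18;  out={2}∪out(18)={2,5}
  fail(5) 'abcac': from fail(4)=1 chase 'c': 1→0 ⇒ 10;  out=∅∪out(10)=∅
  fail(6) 'abcacd': from fail(5)=10 chase 'd': 10→0 ⇒ 7;  out={0}∪out(7)={0,3}

Run:
[0] read 'a'  n0⇒n1
[1] read 'e'  n1⇒n17 (fail-walked)
[2] read 'e'  n17⇒n17 (fail-walked)
[3] read 'a'  n17⇒n18  emit P5@[2:3]
[4] read 'e'  n18⇒n17 (fail-walked)
[5] read 'a'  n17⇒n18  emit P5@[4:5]
[6] read 'b'  n18⇒n2 (fail-walked)
[7] read 'c'  n2⇒n3
[8] read 'b'  n3⇒n14 (fail-walked)
[9] read 'a'  n14⇒n1 (fail-walked)
[10] read 'b'  n1⇒n2
[11] read 'c'  n2⇒n3
[12] read 'a'  n3⇒n4
[13] read 'c'  n4⇒n5
[14] read 'd'  n5⇒n6  emit P0@[9:14],P3@[14:14]
[15] read 'a'  n6⇒n1 (fail-walked)
[16] read 'c'  n1⇒n10 (fail-walked)
[17] read 'd'  n10⇒n7 (fail-walked)  emit P3@[17:17]
[18] read 'd'  n7⇒n8  emit P3@[18:18]
[19] read 'b'  n8⇒n9  emit P1@[17:19]
[20] read 'b'  n9⇒n14 (fail-walked)
[21] read 'b'  n14⇒n14 (fail-walked)
[22] read 'd'  n14⇒n7 (fail-walked)  emit P3@[22:22]
[23] read 'c'  n7⇒n10 (fail-walked)

All matches (sorted): [[3,5],[5,5],[14,0],[14,3],[17,3],[18,3],[19,1],[22,3]]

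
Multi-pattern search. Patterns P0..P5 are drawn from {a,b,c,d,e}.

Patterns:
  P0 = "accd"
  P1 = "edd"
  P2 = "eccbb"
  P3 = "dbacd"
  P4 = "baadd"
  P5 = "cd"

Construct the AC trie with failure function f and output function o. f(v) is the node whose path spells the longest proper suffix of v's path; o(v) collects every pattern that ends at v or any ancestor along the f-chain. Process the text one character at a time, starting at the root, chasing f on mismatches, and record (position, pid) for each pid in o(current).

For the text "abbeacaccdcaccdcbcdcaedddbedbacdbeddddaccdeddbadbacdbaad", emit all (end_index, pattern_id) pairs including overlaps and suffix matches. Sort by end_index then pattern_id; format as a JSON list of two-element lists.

Build automaton:
Trie nodes:
  n0 'ε': a→1 b→17 c→22 d→12 e→5
  n1 'a': c→2
  n2 'ac': c→3
  n3 'acc': d→4
  n4 'accd': ·  [P0 ends]
  n5 'e': c→8 d→6
  n6 'ed': d→7
  n7 'edd': ·  [P1 ends]
  n8 'ec': c→9
  n9 'ecc': b→10
  n10 'eccb': b→11
  n11 'eccbb': ·  [P2 ends]
  n12 'd': b→13
  n13 'db': a→14
  n14 'dba': c→15
  n15 'dbac': d→16
  n16 'dbacd': ·  [P3 ends]
  n17 'b': a→18
  n18 'ba': a→19
  n19 'baa': d→20
  n20 'baad': d→21
  n21 'baadd': ·  [P4 ends]
  n22 'c': d→23
  n23 'cd': ·  [P5 ends]

BFS fail/out derivation:
  n1('a'): parent n0 fail=0; on 'a' 0 → fail=0;  out ∅∪∅=∅
  n5('e'): parent n0 fail=0; on 'e' 0 → fail=0;  out ∅∪∅=∅
  n12('d'): parent n0 fail=0; on 'd' 0 → fail=0;  out ∅∪∅=∅
  n17('b'): parent n0 fail=0; on 'b' 0 → fail=0;  out ∅∪∅=∅
  n22('c'): parent n0 fail=0; on 'c' 0 → fail=0;  out ∅∪∅=∅
  n2('ac'): parent n1 fail=0; on 'c' 0 → fail=22;  out ∅∪∅=∅
  n6('ed'): parent n5 fail=0; on 'd' 0 → fail=12;  out ∅∪∅=∅
  n8('ec'): parent n5 fail=0; on 'c' 0 → fail=22;  out ∅∪∅=∅
  n13('db'): parent n12 fail=0; on 'b' 0 → fail=17;  out ∅∪∅=∅
  n18('ba'): parent n17 fail=0; on 'a' 0 → fail=1;  out ∅∪∅=∅
  n23('cd'): parent n22 fail=0; on 'd' 0 → fail=12;  out {5}∪∅={5}
  n3('acc'): parent n2 fail=22; on 'c' 22→0 → fail=22;  out ∅∪∅=∅
  n7('edd'): parent n6 fail=12; on 'd' 12→0 → fail=12;  out {1}∪∅={1}
  n9('ecc'): parent n8 fail=22; on 'c' 22→0 → fail=22;  out ∅∪∅=∅
  n14('dba'): parent n13 fail=17; on 'a' 17 → fail=18;  out ∅∪∅=∅
  n19('baa'): parent n18 fail=1; on 'a' 1→0 → fail=1;  out ∅∪∅=∅
  n4('accd'): parent n3 fail=22; on 'd' 22 → fail=23;  out {0}∪{5}={0,5}
  n10('eccb'): parent n9 fail=22; on 'b' 22→0 → fail=17;  out ∅∪∅=∅
  n15('dbac'): parent n14 fail=18; on 'c' 18→1 → fail=2;  out ∅∪∅=∅
  n20('baad'): parent n19 fail=1; on 'd' 1→0 → fail=12;  out ∅∪∅=∅
  n11('eccbb'): parent n10 fail=17; on 'b' 17→0 → fail=17;  out {2}∪∅={2}
  n16('dbacd'): parent n15 fail=2; on 'd' 2→22 → fail=23;  out {3}∪{5}={3,5}
  n21('baadd'): parent n20 fail=12; on 'd' 12→0 → fail=12;  out {4}∪∅={4}

Run:
i=0 'a': node 0→1
i=1 'b': node 1→17 ·f
i=2 'b': node 17→17 ·f
i=3 'e': node 17→5 ·f
i=4 'a': node 5→1 ·f
i=5 'c': node 1→2
i=6 'a': node 2→1 ·f
i=7 'c': node 1→2
i=8 'c': node 2→3
i=9 'd': node 3→4  emit P0@[6:9],P5@[8:9]
i=10 'c': node 4→22 ·f
i=11 'a': node 22→1 ·f
i=12 'c': node 1→2
i=13 'c': node 2→3
i=14 'd': node 3→4  emit P0@[11:14],P5@[13:14]
i=15 'c': node 4→22 ·f
i=16 'b': node 22→17 ·f
i=17 'c': node 17→22 ·f
i=18 'd': node 22→23  emit P5@[17:18]
i=19 'c': node 23→22 ·f
i=20 'a': node 22→1 ·f
i=21 'e': node 1→5 ·f
i=22 'd': node 5→6
i=23 'd': node 6→7  emit P1@[21:23]
i=24 'd': node 7→12 ·f
i=25 'b': node 12→13
i=26 'e': node 13→5 ·f
i=27 'd': node 5→6
i=28 'b': node 6→13 ·f
i=29 'a': node 13→14
i=30 'c': node 14→15
i=31 'd': node 15→16  emit P3@[27:31],P5@[30:31]
i=32 'b': node 16→13 ·f
i=33 'e': node 13→5 ·f
i=34 'd': node 5→6
i=35 'd': node 6→7  emit P1@[33:35]
i=36 'd': node 7→12 ·f
i=37 'd': node 12→12 ·f
i=38 'a': node 12→1 ·f
i=39 'c': node 1→2
i=40 'c': node 2→3
i=41 'd': node 3→4  emit P0@[38:41],P5@[40:41]
i=42 'e': node 4→5 ·f
i=43 'd': node 5→6
i=44 'd': node 6→7  emit P1@[42:44]
i=45 'b': node 7→13 ·f
i=46 'a': node 13→14
i=47 'd': node 14→12 ·f
i=48 'b': node 12→13
i=49 'a': node 13→14
i=50 'c': node 14→15
i=51 'd': node 15→16  emit P3@[47:51],P5@[50:51]
i=52 'b': node 16→13 ·f
i=53 'a': node 13→14
i=54 'a': node 14→19 ·f
i=55 'd': node 19→20

Result: [[9,0],[9,5],[14,0],[14,5],[18,5],[23,1],[31,3],[31,5],[35,1],[41,0],[41,5],[44,1],[51,3],[51,5]]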